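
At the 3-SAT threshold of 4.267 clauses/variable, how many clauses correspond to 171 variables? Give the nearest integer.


The 3-SAT phase transition occurs at approximately 4.267 clauses per variable.
m = 4.267 * 171 = 729.657.
Rounded to nearest integer: 730.

730


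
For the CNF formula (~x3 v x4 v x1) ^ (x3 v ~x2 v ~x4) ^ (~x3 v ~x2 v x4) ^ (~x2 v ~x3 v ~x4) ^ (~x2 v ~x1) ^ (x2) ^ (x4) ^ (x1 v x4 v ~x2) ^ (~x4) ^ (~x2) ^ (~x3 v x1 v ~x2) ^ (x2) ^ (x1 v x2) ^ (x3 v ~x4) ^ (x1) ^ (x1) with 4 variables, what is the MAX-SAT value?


Enumerate all 16 truth assignments.
For each, count how many of the 16 clauses are satisfied.
The formula is not fully satisfiable, so the maximum is below 16.
Maximum simultaneously satisfiable clauses = 13.

13


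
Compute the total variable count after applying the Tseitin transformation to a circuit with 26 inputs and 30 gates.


The Tseitin transformation introduces one auxiliary variable per gate.
Total variables = inputs + gates = 26 + 30 = 56.

56


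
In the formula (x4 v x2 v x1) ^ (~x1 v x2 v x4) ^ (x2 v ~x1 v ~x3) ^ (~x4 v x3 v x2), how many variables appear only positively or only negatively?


A pure literal appears in only one polarity across all clauses.
Pure literals: x2 (positive only).
Count = 1.

1


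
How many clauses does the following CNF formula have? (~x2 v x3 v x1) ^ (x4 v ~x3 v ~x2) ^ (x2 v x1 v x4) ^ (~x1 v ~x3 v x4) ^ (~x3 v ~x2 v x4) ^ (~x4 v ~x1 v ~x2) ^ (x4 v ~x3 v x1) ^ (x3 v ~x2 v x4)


Each group enclosed in parentheses joined by ^ is one clause.
Counting the conjuncts: 8 clauses.

8


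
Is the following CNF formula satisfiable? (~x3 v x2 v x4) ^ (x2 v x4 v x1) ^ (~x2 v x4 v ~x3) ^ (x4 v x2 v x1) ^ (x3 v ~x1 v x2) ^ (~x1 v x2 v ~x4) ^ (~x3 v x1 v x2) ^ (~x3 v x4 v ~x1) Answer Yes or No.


Check all 16 possible truth assignments.
Number of satisfying assignments found: 7.
The formula is satisfiable.

Yes


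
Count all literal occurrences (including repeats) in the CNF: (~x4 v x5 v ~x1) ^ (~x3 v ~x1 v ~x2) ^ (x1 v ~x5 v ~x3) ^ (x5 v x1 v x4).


Clause lengths: 3, 3, 3, 3.
Sum = 3 + 3 + 3 + 3 = 12.

12


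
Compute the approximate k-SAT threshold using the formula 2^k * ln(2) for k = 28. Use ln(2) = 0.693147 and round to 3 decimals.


Using the asymptotic formula: threshold ~ 2^k * ln(2).
2^28 = 268435456.
268435456 * 0.693147 = 186065231.02.

186065231.02


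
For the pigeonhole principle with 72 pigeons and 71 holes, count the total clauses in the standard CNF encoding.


The PHP encoding has two parts:
1) At-least-one-hole clauses: 72 (one per pigeon, each with 71 literals).
2) At-most-one-pigeon-per-hole clauses: 71 holes * C(72,2) = 71 * 2556 = 181476.
Total clauses = 72 + 181476 = 181548.

181548


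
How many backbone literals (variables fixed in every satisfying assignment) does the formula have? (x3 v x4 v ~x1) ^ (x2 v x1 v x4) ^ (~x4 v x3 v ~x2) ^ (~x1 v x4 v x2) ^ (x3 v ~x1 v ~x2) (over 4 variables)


Find all satisfying assignments: 9 model(s).
Check which variables have the same value in every model.
No variable is fixed across all models.
Backbone size = 0.

0


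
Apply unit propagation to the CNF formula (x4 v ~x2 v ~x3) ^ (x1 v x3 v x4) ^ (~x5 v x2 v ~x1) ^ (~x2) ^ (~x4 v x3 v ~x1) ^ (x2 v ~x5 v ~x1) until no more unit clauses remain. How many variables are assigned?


Unit propagation repeatedly assigns the literal in any unit clause, then simplifies.
Assignments in order: x2 = F.
No further unit clauses remain.
Total variables assigned = 1.

1


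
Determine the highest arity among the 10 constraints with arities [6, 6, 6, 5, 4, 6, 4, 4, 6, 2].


The arities are: 6, 6, 6, 5, 4, 6, 4, 4, 6, 2.
Scan for the maximum value.
Maximum arity = 6.

6


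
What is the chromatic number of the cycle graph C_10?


A cycle on an even number of vertices is bipartite: alternate two colors around the cycle.
Since 10 is even, two colors suffice, and at least two are needed because the graph has edges.
Chromatic number = 2.

2


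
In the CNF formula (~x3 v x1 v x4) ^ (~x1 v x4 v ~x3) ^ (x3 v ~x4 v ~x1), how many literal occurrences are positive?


Scan each clause for unnegated literals.
Clause 1: 2 positive; Clause 2: 1 positive; Clause 3: 1 positive.
Total positive literal occurrences = 4.

4


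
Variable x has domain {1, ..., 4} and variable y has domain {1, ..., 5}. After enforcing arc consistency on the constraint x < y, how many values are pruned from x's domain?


For the constraint x < y, x needs a supporting value in y's domain.
x can be at most 4 (one less than y's maximum).
Valid x values from domain: 4 out of 4.
Pruned = 4 - 4 = 0.

0


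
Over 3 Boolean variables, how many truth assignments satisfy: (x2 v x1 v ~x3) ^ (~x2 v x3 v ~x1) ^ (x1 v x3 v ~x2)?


Enumerate all 8 truth assignments over 3 variables.
Test each against every clause.
Satisfying assignments found: 5.

5


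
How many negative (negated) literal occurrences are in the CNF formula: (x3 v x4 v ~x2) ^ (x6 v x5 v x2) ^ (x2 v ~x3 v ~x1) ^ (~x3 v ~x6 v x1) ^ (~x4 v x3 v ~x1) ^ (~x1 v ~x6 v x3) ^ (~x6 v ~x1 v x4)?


Scan each clause for negated literals.
Clause 1: 1 negative; Clause 2: 0 negative; Clause 3: 2 negative; Clause 4: 2 negative; Clause 5: 2 negative; Clause 6: 2 negative; Clause 7: 2 negative.
Total negative literal occurrences = 11.

11


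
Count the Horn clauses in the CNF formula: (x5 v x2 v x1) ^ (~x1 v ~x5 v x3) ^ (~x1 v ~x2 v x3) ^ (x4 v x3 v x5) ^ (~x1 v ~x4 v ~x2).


A Horn clause has at most one positive literal.
Clause 1: 3 positive lit(s) -> not Horn
Clause 2: 1 positive lit(s) -> Horn
Clause 3: 1 positive lit(s) -> Horn
Clause 4: 3 positive lit(s) -> not Horn
Clause 5: 0 positive lit(s) -> Horn
Total Horn clauses = 3.

3


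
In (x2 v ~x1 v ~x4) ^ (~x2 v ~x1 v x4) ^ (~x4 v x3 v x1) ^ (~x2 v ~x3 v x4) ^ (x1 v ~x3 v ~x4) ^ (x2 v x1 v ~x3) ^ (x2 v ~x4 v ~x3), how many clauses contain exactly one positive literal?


A definite clause has exactly one positive literal.
Clause 1: 1 positive -> definite
Clause 2: 1 positive -> definite
Clause 3: 2 positive -> not definite
Clause 4: 1 positive -> definite
Clause 5: 1 positive -> definite
Clause 6: 2 positive -> not definite
Clause 7: 1 positive -> definite
Definite clause count = 5.

5


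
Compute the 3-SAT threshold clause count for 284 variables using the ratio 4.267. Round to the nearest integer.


The 3-SAT phase transition occurs at approximately 4.267 clauses per variable.
m = 4.267 * 284 = 1211.828.
Rounded to nearest integer: 1212.

1212


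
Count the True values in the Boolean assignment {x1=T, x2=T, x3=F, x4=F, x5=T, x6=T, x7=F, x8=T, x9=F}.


The weight is the number of variables assigned True.
True variables: x1, x2, x5, x6, x8.
Weight = 5.

5


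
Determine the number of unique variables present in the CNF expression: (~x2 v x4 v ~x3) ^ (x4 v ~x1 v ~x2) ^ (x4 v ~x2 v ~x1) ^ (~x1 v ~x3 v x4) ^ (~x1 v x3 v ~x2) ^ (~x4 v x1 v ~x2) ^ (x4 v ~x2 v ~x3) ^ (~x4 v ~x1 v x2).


Identify each distinct variable in the formula.
Variables found: x1, x2, x3, x4.
Total distinct variables = 4.

4


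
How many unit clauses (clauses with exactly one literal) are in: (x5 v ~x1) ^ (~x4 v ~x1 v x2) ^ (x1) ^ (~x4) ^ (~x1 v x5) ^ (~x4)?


A unit clause contains exactly one literal.
Unit clauses found: (x1), (~x4), (~x4).
Count = 3.

3


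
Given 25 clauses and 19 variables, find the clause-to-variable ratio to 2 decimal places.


Clause-to-variable ratio = clauses / variables.
25 / 19 = 1.32.

1.32


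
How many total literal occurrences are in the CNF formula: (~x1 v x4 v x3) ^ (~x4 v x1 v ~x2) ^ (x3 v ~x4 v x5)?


Clause lengths: 3, 3, 3.
Sum = 3 + 3 + 3 = 9.

9


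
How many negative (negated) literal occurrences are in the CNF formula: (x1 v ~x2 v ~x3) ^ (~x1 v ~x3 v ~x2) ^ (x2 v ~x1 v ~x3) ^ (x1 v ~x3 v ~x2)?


Scan each clause for negated literals.
Clause 1: 2 negative; Clause 2: 3 negative; Clause 3: 2 negative; Clause 4: 2 negative.
Total negative literal occurrences = 9.

9


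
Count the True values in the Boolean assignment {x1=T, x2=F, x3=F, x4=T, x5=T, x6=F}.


The weight is the number of variables assigned True.
True variables: x1, x4, x5.
Weight = 3.

3


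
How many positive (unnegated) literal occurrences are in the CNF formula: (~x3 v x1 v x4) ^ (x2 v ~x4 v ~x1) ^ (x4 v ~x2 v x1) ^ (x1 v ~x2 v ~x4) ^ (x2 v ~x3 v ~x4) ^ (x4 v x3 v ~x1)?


Scan each clause for unnegated literals.
Clause 1: 2 positive; Clause 2: 1 positive; Clause 3: 2 positive; Clause 4: 1 positive; Clause 5: 1 positive; Clause 6: 2 positive.
Total positive literal occurrences = 9.

9


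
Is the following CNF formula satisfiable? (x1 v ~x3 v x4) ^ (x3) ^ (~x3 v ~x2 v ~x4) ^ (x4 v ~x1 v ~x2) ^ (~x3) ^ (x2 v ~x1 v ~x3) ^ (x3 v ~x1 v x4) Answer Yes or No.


Check all 16 possible truth assignments.
Number of satisfying assignments found: 0.
The formula is unsatisfiable.

No


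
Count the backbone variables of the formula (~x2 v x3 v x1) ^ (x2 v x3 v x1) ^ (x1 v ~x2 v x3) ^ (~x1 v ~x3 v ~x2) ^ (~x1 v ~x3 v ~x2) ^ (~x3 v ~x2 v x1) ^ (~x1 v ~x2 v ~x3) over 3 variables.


Find all satisfying assignments: 4 model(s).
Check which variables have the same value in every model.
No variable is fixed across all models.
Backbone size = 0.

0


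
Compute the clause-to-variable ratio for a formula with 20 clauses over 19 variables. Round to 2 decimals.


Clause-to-variable ratio = clauses / variables.
20 / 19 = 1.05.

1.05


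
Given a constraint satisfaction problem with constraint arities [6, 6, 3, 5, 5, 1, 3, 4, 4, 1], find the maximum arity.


The arities are: 6, 6, 3, 5, 5, 1, 3, 4, 4, 1.
Scan for the maximum value.
Maximum arity = 6.

6


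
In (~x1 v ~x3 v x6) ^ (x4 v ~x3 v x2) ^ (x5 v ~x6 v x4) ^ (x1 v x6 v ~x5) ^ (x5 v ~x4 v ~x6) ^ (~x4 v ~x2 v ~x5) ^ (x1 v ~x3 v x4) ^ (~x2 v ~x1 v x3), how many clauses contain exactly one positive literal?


A definite clause has exactly one positive literal.
Clause 1: 1 positive -> definite
Clause 2: 2 positive -> not definite
Clause 3: 2 positive -> not definite
Clause 4: 2 positive -> not definite
Clause 5: 1 positive -> definite
Clause 6: 0 positive -> not definite
Clause 7: 2 positive -> not definite
Clause 8: 1 positive -> definite
Definite clause count = 3.

3


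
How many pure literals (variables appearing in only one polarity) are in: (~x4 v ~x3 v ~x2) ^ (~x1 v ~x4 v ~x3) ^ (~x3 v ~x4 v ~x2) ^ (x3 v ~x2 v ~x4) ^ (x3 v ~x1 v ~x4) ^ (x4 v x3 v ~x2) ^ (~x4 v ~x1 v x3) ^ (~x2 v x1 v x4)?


A pure literal appears in only one polarity across all clauses.
Pure literals: x2 (negative only).
Count = 1.

1


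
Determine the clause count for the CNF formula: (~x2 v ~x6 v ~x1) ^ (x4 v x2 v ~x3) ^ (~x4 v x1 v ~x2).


Each group enclosed in parentheses joined by ^ is one clause.
Counting the conjuncts: 3 clauses.

3


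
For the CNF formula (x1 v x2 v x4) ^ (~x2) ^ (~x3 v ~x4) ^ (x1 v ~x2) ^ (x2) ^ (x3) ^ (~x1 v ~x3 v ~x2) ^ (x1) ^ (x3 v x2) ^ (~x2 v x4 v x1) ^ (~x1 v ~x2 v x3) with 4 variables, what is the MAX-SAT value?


Enumerate all 16 truth assignments.
For each, count how many of the 11 clauses are satisfied.
The formula is not fully satisfiable, so the maximum is below 11.
Maximum simultaneously satisfiable clauses = 10.

10


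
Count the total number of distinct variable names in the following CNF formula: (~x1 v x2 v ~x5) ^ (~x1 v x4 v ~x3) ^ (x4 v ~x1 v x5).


Identify each distinct variable in the formula.
Variables found: x1, x2, x3, x4, x5.
Total distinct variables = 5.

5


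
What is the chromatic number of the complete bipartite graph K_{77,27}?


K_{77,27} is bipartite by definition: the two parts are independent sets, with every edge crossing between them.
Color all vertices in one part with color 1 and all vertices in the other part with color 2.
Since the graph has at least one edge, one color does not suffice.
Chromatic number = 2.

2


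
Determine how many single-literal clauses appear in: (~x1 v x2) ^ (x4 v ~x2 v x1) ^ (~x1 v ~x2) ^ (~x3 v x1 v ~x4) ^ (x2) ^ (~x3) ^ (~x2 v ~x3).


A unit clause contains exactly one literal.
Unit clauses found: (x2), (~x3).
Count = 2.

2


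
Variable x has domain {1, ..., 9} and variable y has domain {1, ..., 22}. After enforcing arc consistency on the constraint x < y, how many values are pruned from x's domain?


For the constraint x < y, x needs a supporting value in y's domain.
x can be at most 21 (one less than y's maximum).
Valid x values from domain: 9 out of 9.
Pruned = 9 - 9 = 0.

0


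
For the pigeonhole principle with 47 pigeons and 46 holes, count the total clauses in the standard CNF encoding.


The PHP encoding has two parts:
1) At-least-one-hole clauses: 47 (one per pigeon, each with 46 literals).
2) At-most-one-pigeon-per-hole clauses: 46 holes * C(47,2) = 46 * 1081 = 49726.
Total clauses = 47 + 49726 = 49773.

49773


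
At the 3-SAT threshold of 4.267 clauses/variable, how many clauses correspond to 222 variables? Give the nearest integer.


The 3-SAT phase transition occurs at approximately 4.267 clauses per variable.
m = 4.267 * 222 = 947.274.
Rounded to nearest integer: 947.

947


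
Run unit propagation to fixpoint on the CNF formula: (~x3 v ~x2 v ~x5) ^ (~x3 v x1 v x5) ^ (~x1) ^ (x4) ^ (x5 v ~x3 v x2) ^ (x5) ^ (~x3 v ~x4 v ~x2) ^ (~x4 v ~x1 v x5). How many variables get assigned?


Unit propagation repeatedly assigns the literal in any unit clause, then simplifies.
Assignments in order: x1 = F, x4 = T, x5 = T.
No further unit clauses remain.
Total variables assigned = 3.

3


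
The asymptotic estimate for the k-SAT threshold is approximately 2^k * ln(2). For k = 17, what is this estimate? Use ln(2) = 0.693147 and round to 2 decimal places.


Using the asymptotic formula: threshold ~ 2^k * ln(2).
2^17 = 131072.
131072 * 0.693147 = 90852.16.

90852.16


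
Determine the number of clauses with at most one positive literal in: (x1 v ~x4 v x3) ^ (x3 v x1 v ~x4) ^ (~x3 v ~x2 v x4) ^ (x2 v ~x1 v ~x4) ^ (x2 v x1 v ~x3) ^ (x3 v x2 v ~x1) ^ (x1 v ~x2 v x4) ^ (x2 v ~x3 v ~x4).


A Horn clause has at most one positive literal.
Clause 1: 2 positive lit(s) -> not Horn
Clause 2: 2 positive lit(s) -> not Horn
Clause 3: 1 positive lit(s) -> Horn
Clause 4: 1 positive lit(s) -> Horn
Clause 5: 2 positive lit(s) -> not Horn
Clause 6: 2 positive lit(s) -> not Horn
Clause 7: 2 positive lit(s) -> not Horn
Clause 8: 1 positive lit(s) -> Horn
Total Horn clauses = 3.

3


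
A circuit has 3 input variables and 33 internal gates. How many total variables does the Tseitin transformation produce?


The Tseitin transformation introduces one auxiliary variable per gate.
Total variables = inputs + gates = 3 + 33 = 36.

36


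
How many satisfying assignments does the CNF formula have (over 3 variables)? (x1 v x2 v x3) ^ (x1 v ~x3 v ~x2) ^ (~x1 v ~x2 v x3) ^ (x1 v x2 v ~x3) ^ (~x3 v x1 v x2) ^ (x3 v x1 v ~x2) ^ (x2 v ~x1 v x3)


Enumerate all 8 truth assignments over 3 variables.
Test each against every clause.
Satisfying assignments found: 2.

2


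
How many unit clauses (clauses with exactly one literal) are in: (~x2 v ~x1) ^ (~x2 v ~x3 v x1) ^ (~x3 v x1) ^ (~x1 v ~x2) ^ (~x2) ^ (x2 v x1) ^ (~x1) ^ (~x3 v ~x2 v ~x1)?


A unit clause contains exactly one literal.
Unit clauses found: (~x2), (~x1).
Count = 2.

2


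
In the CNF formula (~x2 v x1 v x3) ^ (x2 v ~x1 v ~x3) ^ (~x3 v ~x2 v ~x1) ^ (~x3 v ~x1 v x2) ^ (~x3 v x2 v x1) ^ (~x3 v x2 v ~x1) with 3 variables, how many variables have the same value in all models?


Find all satisfying assignments: 4 model(s).
Check which variables have the same value in every model.
No variable is fixed across all models.
Backbone size = 0.

0


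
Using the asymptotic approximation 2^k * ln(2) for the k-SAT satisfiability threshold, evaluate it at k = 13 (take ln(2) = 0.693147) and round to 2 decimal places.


Using the asymptotic formula: threshold ~ 2^k * ln(2).
2^13 = 8192.
8192 * 0.693147 = 5678.26.

5678.26


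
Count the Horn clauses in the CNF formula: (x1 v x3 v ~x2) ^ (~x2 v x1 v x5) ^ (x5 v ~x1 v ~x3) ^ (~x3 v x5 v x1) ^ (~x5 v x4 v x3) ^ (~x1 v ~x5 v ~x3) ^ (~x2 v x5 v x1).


A Horn clause has at most one positive literal.
Clause 1: 2 positive lit(s) -> not Horn
Clause 2: 2 positive lit(s) -> not Horn
Clause 3: 1 positive lit(s) -> Horn
Clause 4: 2 positive lit(s) -> not Horn
Clause 5: 2 positive lit(s) -> not Horn
Clause 6: 0 positive lit(s) -> Horn
Clause 7: 2 positive lit(s) -> not Horn
Total Horn clauses = 2.

2


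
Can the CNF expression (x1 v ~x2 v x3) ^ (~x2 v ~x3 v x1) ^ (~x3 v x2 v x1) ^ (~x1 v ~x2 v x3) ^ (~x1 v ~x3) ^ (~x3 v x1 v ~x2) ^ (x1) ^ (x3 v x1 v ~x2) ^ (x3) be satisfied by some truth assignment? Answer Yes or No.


Check all 8 possible truth assignments.
Number of satisfying assignments found: 0.
The formula is unsatisfiable.

No


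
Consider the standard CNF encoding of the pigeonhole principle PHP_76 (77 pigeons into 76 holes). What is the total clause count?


The PHP encoding has two parts:
1) At-least-one-hole clauses: 77 (one per pigeon, each with 76 literals).
2) At-most-one-pigeon-per-hole clauses: 76 holes * C(77,2) = 76 * 2926 = 222376.
Total clauses = 77 + 222376 = 222453.

222453


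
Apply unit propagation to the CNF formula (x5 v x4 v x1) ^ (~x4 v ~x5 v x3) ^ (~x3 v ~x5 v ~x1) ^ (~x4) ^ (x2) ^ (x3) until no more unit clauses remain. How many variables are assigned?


Unit propagation repeatedly assigns the literal in any unit clause, then simplifies.
Assignments in order: x4 = F, x2 = T, x3 = T.
No further unit clauses remain.
Total variables assigned = 3.

3


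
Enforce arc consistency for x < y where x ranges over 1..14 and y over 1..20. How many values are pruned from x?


For the constraint x < y, x needs a supporting value in y's domain.
x can be at most 19 (one less than y's maximum).
Valid x values from domain: 14 out of 14.
Pruned = 14 - 14 = 0.

0


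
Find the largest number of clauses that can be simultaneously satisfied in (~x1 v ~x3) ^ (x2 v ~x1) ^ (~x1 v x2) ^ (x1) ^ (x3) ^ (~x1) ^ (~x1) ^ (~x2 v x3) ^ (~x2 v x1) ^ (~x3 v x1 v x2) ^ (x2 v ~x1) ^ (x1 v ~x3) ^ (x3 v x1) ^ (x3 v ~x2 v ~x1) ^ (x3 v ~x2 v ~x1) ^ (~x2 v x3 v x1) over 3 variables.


Enumerate all 8 truth assignments.
For each, count how many of the 16 clauses are satisfied.
The formula is not fully satisfiable, so the maximum is below 16.
Maximum simultaneously satisfiable clauses = 13.

13


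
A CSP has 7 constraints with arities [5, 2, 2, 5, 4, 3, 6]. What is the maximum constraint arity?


The arities are: 5, 2, 2, 5, 4, 3, 6.
Scan for the maximum value.
Maximum arity = 6.

6


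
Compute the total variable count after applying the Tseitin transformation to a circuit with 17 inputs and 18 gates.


The Tseitin transformation introduces one auxiliary variable per gate.
Total variables = inputs + gates = 17 + 18 = 35.

35


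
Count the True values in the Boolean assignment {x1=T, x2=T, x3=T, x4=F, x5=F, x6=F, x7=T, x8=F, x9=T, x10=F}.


The weight is the number of variables assigned True.
True variables: x1, x2, x3, x7, x9.
Weight = 5.

5


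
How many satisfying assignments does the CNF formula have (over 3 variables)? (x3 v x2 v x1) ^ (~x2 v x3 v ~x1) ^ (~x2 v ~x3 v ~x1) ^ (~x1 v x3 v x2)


Enumerate all 8 truth assignments over 3 variables.
Test each against every clause.
Satisfying assignments found: 4.

4


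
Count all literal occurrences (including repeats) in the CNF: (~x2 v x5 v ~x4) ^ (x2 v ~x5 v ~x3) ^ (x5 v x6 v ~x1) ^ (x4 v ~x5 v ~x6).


Clause lengths: 3, 3, 3, 3.
Sum = 3 + 3 + 3 + 3 = 12.

12


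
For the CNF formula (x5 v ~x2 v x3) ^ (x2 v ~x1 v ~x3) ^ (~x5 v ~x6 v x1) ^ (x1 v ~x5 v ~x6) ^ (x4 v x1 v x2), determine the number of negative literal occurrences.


Scan each clause for negated literals.
Clause 1: 1 negative; Clause 2: 2 negative; Clause 3: 2 negative; Clause 4: 2 negative; Clause 5: 0 negative.
Total negative literal occurrences = 7.

7


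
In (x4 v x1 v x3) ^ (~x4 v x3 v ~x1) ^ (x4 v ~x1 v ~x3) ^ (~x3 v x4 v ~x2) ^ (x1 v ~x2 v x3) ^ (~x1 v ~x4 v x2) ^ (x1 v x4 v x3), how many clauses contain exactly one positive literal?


A definite clause has exactly one positive literal.
Clause 1: 3 positive -> not definite
Clause 2: 1 positive -> definite
Clause 3: 1 positive -> definite
Clause 4: 1 positive -> definite
Clause 5: 2 positive -> not definite
Clause 6: 1 positive -> definite
Clause 7: 3 positive -> not definite
Definite clause count = 4.

4


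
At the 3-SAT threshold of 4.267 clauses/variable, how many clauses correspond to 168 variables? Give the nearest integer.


The 3-SAT phase transition occurs at approximately 4.267 clauses per variable.
m = 4.267 * 168 = 716.856.
Rounded to nearest integer: 717.

717


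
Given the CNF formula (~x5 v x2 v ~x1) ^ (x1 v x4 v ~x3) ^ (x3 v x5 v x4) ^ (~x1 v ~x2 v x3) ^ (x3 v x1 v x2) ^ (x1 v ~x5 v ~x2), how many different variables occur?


Identify each distinct variable in the formula.
Variables found: x1, x2, x3, x4, x5.
Total distinct variables = 5.

5


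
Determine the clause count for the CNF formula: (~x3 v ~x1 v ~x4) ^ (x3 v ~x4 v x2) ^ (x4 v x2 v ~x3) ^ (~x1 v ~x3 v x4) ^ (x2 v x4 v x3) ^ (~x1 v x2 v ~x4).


Each group enclosed in parentheses joined by ^ is one clause.
Counting the conjuncts: 6 clauses.

6


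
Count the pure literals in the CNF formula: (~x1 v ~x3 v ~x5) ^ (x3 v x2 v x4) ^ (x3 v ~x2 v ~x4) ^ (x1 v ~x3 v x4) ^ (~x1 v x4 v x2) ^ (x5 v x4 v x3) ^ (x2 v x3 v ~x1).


A pure literal appears in only one polarity across all clauses.
No pure literals found.
Count = 0.

0


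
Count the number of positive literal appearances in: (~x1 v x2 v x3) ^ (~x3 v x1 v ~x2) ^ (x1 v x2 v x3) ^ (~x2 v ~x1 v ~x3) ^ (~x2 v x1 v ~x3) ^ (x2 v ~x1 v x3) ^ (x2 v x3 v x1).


Scan each clause for unnegated literals.
Clause 1: 2 positive; Clause 2: 1 positive; Clause 3: 3 positive; Clause 4: 0 positive; Clause 5: 1 positive; Clause 6: 2 positive; Clause 7: 3 positive.
Total positive literal occurrences = 12.

12


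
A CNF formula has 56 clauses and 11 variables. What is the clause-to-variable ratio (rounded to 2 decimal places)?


Clause-to-variable ratio = clauses / variables.
56 / 11 = 5.09.

5.09


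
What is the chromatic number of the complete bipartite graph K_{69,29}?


K_{69,29} is bipartite by definition: the two parts are independent sets, with every edge crossing between them.
Color all vertices in one part with color 1 and all vertices in the other part with color 2.
Since the graph has at least one edge, one color does not suffice.
Chromatic number = 2.

2


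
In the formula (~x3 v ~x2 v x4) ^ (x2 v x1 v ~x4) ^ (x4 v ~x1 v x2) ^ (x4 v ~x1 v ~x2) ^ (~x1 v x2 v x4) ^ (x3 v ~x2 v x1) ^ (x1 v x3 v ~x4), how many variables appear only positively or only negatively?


A pure literal appears in only one polarity across all clauses.
No pure literals found.
Count = 0.

0


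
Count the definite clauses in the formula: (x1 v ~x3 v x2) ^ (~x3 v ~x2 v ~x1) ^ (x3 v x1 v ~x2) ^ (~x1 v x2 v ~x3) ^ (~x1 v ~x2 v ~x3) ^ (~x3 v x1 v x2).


A definite clause has exactly one positive literal.
Clause 1: 2 positive -> not definite
Clause 2: 0 positive -> not definite
Clause 3: 2 positive -> not definite
Clause 4: 1 positive -> definite
Clause 5: 0 positive -> not definite
Clause 6: 2 positive -> not definite
Definite clause count = 1.

1


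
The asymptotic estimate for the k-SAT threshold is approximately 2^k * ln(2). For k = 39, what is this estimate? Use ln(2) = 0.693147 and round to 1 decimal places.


Using the asymptotic formula: threshold ~ 2^k * ln(2).
2^39 = 549755813888.
549755813888 * 0.693147 = 381061593129.0.

381061593129.0


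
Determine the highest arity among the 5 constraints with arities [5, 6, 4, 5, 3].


The arities are: 5, 6, 4, 5, 3.
Scan for the maximum value.
Maximum arity = 6.

6


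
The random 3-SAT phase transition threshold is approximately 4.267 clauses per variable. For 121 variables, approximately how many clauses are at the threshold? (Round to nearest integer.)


The 3-SAT phase transition occurs at approximately 4.267 clauses per variable.
m = 4.267 * 121 = 516.307.
Rounded to nearest integer: 516.

516


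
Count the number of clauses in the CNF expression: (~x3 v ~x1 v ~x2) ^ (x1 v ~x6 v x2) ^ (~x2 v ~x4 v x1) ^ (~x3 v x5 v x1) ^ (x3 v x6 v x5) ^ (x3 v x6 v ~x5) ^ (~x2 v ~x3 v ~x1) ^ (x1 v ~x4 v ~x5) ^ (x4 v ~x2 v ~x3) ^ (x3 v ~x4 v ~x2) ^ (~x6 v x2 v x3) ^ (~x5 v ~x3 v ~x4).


Each group enclosed in parentheses joined by ^ is one clause.
Counting the conjuncts: 12 clauses.

12


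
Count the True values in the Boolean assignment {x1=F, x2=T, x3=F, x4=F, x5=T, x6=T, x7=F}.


The weight is the number of variables assigned True.
True variables: x2, x5, x6.
Weight = 3.

3


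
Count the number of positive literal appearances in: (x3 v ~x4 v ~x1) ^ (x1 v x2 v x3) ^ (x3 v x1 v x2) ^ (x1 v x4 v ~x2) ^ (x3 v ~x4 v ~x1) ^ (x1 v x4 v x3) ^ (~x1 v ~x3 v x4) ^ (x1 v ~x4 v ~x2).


Scan each clause for unnegated literals.
Clause 1: 1 positive; Clause 2: 3 positive; Clause 3: 3 positive; Clause 4: 2 positive; Clause 5: 1 positive; Clause 6: 3 positive; Clause 7: 1 positive; Clause 8: 1 positive.
Total positive literal occurrences = 15.

15


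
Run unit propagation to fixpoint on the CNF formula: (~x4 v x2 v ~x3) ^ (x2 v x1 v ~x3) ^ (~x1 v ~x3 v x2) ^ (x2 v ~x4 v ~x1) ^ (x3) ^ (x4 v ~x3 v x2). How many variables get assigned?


Unit propagation repeatedly assigns the literal in any unit clause, then simplifies.
Assignments in order: x3 = T.
No further unit clauses remain.
Total variables assigned = 1.

1


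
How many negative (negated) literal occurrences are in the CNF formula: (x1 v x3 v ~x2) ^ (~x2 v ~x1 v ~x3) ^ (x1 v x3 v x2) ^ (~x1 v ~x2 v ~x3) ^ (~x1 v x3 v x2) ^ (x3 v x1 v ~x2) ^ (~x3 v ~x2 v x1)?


Scan each clause for negated literals.
Clause 1: 1 negative; Clause 2: 3 negative; Clause 3: 0 negative; Clause 4: 3 negative; Clause 5: 1 negative; Clause 6: 1 negative; Clause 7: 2 negative.
Total negative literal occurrences = 11.

11


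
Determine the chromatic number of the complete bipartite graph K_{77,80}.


K_{77,80} is bipartite by definition: the two parts are independent sets, with every edge crossing between them.
Color all vertices in one part with color 1 and all vertices in the other part with color 2.
Since the graph has at least one edge, one color does not suffice.
Chromatic number = 2.

2


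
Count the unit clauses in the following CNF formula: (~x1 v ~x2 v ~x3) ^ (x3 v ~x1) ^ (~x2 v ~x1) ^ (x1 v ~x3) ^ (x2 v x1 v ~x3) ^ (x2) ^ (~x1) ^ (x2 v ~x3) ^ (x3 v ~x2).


A unit clause contains exactly one literal.
Unit clauses found: (x2), (~x1).
Count = 2.

2


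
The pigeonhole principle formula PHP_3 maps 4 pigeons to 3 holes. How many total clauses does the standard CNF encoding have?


The PHP encoding has two parts:
1) At-least-one-hole clauses: 4 (one per pigeon, each with 3 literals).
2) At-most-one-pigeon-per-hole clauses: 3 holes * C(4,2) = 3 * 6 = 18.
Total clauses = 4 + 18 = 22.

22


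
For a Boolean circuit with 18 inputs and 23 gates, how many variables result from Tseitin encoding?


The Tseitin transformation introduces one auxiliary variable per gate.
Total variables = inputs + gates = 18 + 23 = 41.

41


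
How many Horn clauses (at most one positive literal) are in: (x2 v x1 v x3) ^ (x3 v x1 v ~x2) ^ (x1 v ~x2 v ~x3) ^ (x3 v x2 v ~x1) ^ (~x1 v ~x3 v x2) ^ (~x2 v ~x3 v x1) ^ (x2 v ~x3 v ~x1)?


A Horn clause has at most one positive literal.
Clause 1: 3 positive lit(s) -> not Horn
Clause 2: 2 positive lit(s) -> not Horn
Clause 3: 1 positive lit(s) -> Horn
Clause 4: 2 positive lit(s) -> not Horn
Clause 5: 1 positive lit(s) -> Horn
Clause 6: 1 positive lit(s) -> Horn
Clause 7: 1 positive lit(s) -> Horn
Total Horn clauses = 4.

4


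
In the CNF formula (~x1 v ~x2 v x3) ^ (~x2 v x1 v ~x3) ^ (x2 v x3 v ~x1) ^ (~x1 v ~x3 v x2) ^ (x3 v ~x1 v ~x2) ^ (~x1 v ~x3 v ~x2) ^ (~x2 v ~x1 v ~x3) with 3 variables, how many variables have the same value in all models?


Find all satisfying assignments: 3 model(s).
Check which variables have the same value in every model.
Fixed variables: x1=F.
Backbone size = 1.

1


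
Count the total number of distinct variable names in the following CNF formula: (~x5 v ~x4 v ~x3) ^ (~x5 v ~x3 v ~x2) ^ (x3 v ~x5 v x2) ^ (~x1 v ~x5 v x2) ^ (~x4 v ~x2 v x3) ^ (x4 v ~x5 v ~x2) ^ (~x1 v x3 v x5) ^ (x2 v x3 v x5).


Identify each distinct variable in the formula.
Variables found: x1, x2, x3, x4, x5.
Total distinct variables = 5.

5


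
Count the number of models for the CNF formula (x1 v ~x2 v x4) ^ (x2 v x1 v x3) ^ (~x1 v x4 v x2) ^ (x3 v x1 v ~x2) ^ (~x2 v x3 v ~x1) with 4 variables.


Enumerate all 16 truth assignments over 4 variables.
Test each against every clause.
Satisfying assignments found: 7.

7


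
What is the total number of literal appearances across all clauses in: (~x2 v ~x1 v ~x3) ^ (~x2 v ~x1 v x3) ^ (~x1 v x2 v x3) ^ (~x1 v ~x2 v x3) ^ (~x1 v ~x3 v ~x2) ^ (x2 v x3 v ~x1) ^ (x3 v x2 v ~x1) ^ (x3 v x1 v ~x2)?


Clause lengths: 3, 3, 3, 3, 3, 3, 3, 3.
Sum = 3 + 3 + 3 + 3 + 3 + 3 + 3 + 3 = 24.

24


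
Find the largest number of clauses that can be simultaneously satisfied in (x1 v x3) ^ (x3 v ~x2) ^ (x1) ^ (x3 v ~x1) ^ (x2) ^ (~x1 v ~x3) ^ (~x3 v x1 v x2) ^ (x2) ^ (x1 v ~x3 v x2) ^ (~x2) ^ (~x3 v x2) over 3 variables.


Enumerate all 8 truth assignments.
For each, count how many of the 11 clauses are satisfied.
The formula is not fully satisfiable, so the maximum is below 11.
Maximum simultaneously satisfiable clauses = 9.

9


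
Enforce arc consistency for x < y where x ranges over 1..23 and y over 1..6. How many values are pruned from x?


For the constraint x < y, x needs a supporting value in y's domain.
x can be at most 5 (one less than y's maximum).
Valid x values from domain: 5 out of 23.
Pruned = 23 - 5 = 18.

18


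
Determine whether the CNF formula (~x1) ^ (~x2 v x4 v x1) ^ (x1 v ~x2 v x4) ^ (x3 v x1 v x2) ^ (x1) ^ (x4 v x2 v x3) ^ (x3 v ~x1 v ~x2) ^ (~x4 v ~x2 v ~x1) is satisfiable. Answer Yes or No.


Check all 16 possible truth assignments.
Number of satisfying assignments found: 0.
The formula is unsatisfiable.

No


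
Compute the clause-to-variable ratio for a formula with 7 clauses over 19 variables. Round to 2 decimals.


Clause-to-variable ratio = clauses / variables.
7 / 19 = 0.37.

0.37


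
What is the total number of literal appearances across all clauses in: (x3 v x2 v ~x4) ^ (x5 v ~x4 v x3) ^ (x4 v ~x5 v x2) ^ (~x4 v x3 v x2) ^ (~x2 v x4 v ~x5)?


Clause lengths: 3, 3, 3, 3, 3.
Sum = 3 + 3 + 3 + 3 + 3 = 15.

15


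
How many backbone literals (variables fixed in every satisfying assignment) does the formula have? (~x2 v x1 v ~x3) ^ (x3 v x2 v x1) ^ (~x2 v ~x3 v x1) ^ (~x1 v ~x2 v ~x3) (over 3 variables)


Find all satisfying assignments: 5 model(s).
Check which variables have the same value in every model.
No variable is fixed across all models.
Backbone size = 0.

0


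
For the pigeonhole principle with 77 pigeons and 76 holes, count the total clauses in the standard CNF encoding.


The PHP encoding has two parts:
1) At-least-one-hole clauses: 77 (one per pigeon, each with 76 literals).
2) At-most-one-pigeon-per-hole clauses: 76 holes * C(77,2) = 76 * 2926 = 222376.
Total clauses = 77 + 222376 = 222453.

222453


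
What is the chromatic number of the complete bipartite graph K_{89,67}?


K_{89,67} is bipartite by definition: the two parts are independent sets, with every edge crossing between them.
Color all vertices in one part with color 1 and all vertices in the other part with color 2.
Since the graph has at least one edge, one color does not suffice.
Chromatic number = 2.

2


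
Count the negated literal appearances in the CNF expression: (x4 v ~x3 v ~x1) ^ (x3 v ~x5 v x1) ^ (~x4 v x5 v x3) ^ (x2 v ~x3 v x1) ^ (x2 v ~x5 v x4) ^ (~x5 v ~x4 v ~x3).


Scan each clause for negated literals.
Clause 1: 2 negative; Clause 2: 1 negative; Clause 3: 1 negative; Clause 4: 1 negative; Clause 5: 1 negative; Clause 6: 3 negative.
Total negative literal occurrences = 9.

9


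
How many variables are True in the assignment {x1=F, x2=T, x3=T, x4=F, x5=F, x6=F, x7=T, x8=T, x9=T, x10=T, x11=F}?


The weight is the number of variables assigned True.
True variables: x2, x3, x7, x8, x9, x10.
Weight = 6.

6


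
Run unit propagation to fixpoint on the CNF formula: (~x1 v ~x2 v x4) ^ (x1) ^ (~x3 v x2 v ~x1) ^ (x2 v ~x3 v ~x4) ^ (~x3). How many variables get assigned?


Unit propagation repeatedly assigns the literal in any unit clause, then simplifies.
Assignments in order: x1 = T, x3 = F.
No further unit clauses remain.
Total variables assigned = 2.

2


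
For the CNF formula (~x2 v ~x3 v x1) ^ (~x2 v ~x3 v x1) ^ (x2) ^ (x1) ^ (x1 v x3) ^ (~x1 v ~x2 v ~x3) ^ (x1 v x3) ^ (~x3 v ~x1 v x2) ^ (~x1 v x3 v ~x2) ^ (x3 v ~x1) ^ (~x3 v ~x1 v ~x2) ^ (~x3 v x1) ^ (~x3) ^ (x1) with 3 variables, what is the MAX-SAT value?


Enumerate all 8 truth assignments.
For each, count how many of the 14 clauses are satisfied.
The formula is not fully satisfiable, so the maximum is below 14.
Maximum simultaneously satisfiable clauses = 12.

12


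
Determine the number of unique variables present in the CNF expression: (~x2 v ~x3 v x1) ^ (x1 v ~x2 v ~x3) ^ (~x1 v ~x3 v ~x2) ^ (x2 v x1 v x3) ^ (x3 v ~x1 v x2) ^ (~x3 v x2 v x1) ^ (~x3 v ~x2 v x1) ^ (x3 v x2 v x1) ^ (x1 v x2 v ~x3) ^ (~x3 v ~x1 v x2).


Identify each distinct variable in the formula.
Variables found: x1, x2, x3.
Total distinct variables = 3.

3


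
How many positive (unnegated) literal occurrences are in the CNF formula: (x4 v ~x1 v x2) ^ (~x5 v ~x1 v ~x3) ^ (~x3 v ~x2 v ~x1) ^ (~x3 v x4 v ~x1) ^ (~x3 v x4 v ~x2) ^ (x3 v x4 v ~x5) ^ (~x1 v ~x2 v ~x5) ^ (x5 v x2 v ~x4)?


Scan each clause for unnegated literals.
Clause 1: 2 positive; Clause 2: 0 positive; Clause 3: 0 positive; Clause 4: 1 positive; Clause 5: 1 positive; Clause 6: 2 positive; Clause 7: 0 positive; Clause 8: 2 positive.
Total positive literal occurrences = 8.

8


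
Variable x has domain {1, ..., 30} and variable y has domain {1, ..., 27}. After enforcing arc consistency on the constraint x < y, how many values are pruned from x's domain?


For the constraint x < y, x needs a supporting value in y's domain.
x can be at most 26 (one less than y's maximum).
Valid x values from domain: 26 out of 30.
Pruned = 30 - 26 = 4.

4


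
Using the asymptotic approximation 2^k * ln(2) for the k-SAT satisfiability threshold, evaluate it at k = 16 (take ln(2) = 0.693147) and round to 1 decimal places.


Using the asymptotic formula: threshold ~ 2^k * ln(2).
2^16 = 65536.
65536 * 0.693147 = 45426.1.

45426.1


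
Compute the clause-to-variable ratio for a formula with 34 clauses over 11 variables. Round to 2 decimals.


Clause-to-variable ratio = clauses / variables.
34 / 11 = 3.09.

3.09


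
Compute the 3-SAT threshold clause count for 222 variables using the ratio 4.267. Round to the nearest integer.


The 3-SAT phase transition occurs at approximately 4.267 clauses per variable.
m = 4.267 * 222 = 947.274.
Rounded to nearest integer: 947.

947


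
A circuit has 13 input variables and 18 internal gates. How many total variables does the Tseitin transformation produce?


The Tseitin transformation introduces one auxiliary variable per gate.
Total variables = inputs + gates = 13 + 18 = 31.

31


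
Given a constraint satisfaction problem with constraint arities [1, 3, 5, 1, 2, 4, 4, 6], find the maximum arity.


The arities are: 1, 3, 5, 1, 2, 4, 4, 6.
Scan for the maximum value.
Maximum arity = 6.

6


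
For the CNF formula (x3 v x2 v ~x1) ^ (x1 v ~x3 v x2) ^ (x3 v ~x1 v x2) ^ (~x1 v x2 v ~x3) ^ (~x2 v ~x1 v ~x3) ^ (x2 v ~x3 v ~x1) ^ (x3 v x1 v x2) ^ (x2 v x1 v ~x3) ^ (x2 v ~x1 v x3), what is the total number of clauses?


Each group enclosed in parentheses joined by ^ is one clause.
Counting the conjuncts: 9 clauses.

9


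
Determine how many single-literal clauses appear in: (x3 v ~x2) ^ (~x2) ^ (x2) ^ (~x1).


A unit clause contains exactly one literal.
Unit clauses found: (~x2), (x2), (~x1).
Count = 3.

3


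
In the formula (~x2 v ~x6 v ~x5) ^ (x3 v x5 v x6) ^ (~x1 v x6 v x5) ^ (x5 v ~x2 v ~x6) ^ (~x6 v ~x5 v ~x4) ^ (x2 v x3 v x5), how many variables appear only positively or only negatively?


A pure literal appears in only one polarity across all clauses.
Pure literals: x1 (negative only), x3 (positive only), x4 (negative only).
Count = 3.

3


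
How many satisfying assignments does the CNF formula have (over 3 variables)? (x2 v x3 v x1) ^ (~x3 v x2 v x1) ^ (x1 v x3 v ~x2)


Enumerate all 8 truth assignments over 3 variables.
Test each against every clause.
Satisfying assignments found: 5.

5


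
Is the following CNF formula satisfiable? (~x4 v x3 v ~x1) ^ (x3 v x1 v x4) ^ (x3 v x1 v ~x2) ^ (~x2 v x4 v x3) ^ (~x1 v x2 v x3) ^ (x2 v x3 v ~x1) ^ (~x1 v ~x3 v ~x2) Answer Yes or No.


Check all 16 possible truth assignments.
Number of satisfying assignments found: 7.
The formula is satisfiable.

Yes


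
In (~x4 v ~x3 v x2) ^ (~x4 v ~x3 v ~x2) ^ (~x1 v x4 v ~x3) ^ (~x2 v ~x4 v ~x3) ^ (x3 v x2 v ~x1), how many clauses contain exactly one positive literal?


A definite clause has exactly one positive literal.
Clause 1: 1 positive -> definite
Clause 2: 0 positive -> not definite
Clause 3: 1 positive -> definite
Clause 4: 0 positive -> not definite
Clause 5: 2 positive -> not definite
Definite clause count = 2.

2


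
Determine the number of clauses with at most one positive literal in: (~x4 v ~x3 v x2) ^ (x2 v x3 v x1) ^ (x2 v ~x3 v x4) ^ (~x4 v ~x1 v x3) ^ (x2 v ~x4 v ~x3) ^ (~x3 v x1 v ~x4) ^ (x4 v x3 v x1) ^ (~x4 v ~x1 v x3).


A Horn clause has at most one positive literal.
Clause 1: 1 positive lit(s) -> Horn
Clause 2: 3 positive lit(s) -> not Horn
Clause 3: 2 positive lit(s) -> not Horn
Clause 4: 1 positive lit(s) -> Horn
Clause 5: 1 positive lit(s) -> Horn
Clause 6: 1 positive lit(s) -> Horn
Clause 7: 3 positive lit(s) -> not Horn
Clause 8: 1 positive lit(s) -> Horn
Total Horn clauses = 5.

5


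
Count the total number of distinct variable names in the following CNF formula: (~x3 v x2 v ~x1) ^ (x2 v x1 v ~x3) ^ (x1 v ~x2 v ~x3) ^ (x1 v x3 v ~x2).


Identify each distinct variable in the formula.
Variables found: x1, x2, x3.
Total distinct variables = 3.

3


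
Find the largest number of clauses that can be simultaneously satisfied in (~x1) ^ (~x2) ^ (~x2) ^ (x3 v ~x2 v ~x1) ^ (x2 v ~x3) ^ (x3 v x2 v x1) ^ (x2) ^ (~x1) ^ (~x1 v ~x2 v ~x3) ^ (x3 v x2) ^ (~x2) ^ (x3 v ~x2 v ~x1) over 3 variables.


Enumerate all 8 truth assignments.
For each, count how many of the 12 clauses are satisfied.
The formula is not fully satisfiable, so the maximum is below 12.
Maximum simultaneously satisfiable clauses = 10.

10


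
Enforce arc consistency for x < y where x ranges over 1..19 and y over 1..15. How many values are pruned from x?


For the constraint x < y, x needs a supporting value in y's domain.
x can be at most 14 (one less than y's maximum).
Valid x values from domain: 14 out of 19.
Pruned = 19 - 14 = 5.

5


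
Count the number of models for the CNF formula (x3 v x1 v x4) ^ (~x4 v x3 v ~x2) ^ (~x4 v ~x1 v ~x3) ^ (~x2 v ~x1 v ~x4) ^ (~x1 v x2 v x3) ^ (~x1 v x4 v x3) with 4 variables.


Enumerate all 16 truth assignments over 4 variables.
Test each against every clause.
Satisfying assignments found: 7.

7


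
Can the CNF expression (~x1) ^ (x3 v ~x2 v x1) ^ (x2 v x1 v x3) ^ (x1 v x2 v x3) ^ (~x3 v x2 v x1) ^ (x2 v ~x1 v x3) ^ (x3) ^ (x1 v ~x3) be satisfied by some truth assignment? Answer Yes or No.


Check all 8 possible truth assignments.
Number of satisfying assignments found: 0.
The formula is unsatisfiable.

No
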